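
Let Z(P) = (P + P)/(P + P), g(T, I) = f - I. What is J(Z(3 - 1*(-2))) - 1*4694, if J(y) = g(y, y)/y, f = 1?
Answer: -4694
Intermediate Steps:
g(T, I) = 1 - I
Z(P) = 1 (Z(P) = (2*P)/((2*P)) = (2*P)*(1/(2*P)) = 1)
J(y) = (1 - y)/y
J(Z(3 - 1*(-2))) - 1*4694 = (1 - 1*1)/1 - 1*4694 = 1*(1 - 1) - 4694 = 1*0 - 4694 = 0 - 4694 = -4694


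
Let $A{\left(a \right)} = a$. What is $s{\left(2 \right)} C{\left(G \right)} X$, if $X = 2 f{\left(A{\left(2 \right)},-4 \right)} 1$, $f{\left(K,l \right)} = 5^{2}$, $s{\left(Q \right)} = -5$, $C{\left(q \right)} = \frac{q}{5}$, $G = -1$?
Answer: $50$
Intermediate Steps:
$C{\left(q \right)} = \frac{q}{5}$ ($C{\left(q \right)} = q \frac{1}{5} = \frac{q}{5}$)
$f{\left(K,l \right)} = 25$
$X = 50$ ($X = 2 \cdot 25 \cdot 1 = 50 \cdot 1 = 50$)
$s{\left(2 \right)} C{\left(G \right)} X = - 5 \cdot \frac{1}{5} \left(-1\right) 50 = \left(-5\right) \left(- \frac{1}{5}\right) 50 = 1 \cdot 50 = 50$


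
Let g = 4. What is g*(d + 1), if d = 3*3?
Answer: 40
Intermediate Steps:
d = 9
g*(d + 1) = 4*(9 + 1) = 4*10 = 40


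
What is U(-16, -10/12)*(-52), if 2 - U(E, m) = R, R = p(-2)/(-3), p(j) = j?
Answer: -208/3 ≈ -69.333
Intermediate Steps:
R = ⅔ (R = -2/(-3) = -2*(-⅓) = ⅔ ≈ 0.66667)
U(E, m) = 4/3 (U(E, m) = 2 - 1*⅔ = 2 - ⅔ = 4/3)
U(-16, -10/12)*(-52) = (4/3)*(-52) = -208/3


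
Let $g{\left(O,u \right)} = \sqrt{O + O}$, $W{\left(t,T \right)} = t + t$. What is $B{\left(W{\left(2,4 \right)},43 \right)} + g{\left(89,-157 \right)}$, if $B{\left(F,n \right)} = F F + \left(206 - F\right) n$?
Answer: $8702 + \sqrt{178} \approx 8715.3$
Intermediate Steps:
$W{\left(t,T \right)} = 2 t$
$B{\left(F,n \right)} = F^{2} + n \left(206 - F\right)$
$g{\left(O,u \right)} = \sqrt{2} \sqrt{O}$ ($g{\left(O,u \right)} = \sqrt{2 O} = \sqrt{2} \sqrt{O}$)
$B{\left(W{\left(2,4 \right)},43 \right)} + g{\left(89,-157 \right)} = \left(\left(2 \cdot 2\right)^{2} + 206 \cdot 43 - 2 \cdot 2 \cdot 43\right) + \sqrt{2} \sqrt{89} = \left(4^{2} + 8858 - 4 \cdot 43\right) + \sqrt{178} = \left(16 + 8858 - 172\right) + \sqrt{178} = 8702 + \sqrt{178}$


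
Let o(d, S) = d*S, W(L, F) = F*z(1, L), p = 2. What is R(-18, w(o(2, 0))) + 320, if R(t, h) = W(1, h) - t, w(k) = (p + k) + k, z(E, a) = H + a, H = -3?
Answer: 334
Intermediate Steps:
z(E, a) = -3 + a
W(L, F) = F*(-3 + L)
o(d, S) = S*d
w(k) = 2 + 2*k (w(k) = (2 + k) + k = 2 + 2*k)
R(t, h) = -t - 2*h (R(t, h) = h*(-3 + 1) - t = h*(-2) - t = -2*h - t = -t - 2*h)
R(-18, w(o(2, 0))) + 320 = (-1*(-18) - 2*(2 + 2*(0*2))) + 320 = (18 - 2*(2 + 2*0)) + 320 = (18 - 2*(2 + 0)) + 320 = (18 - 2*2) + 320 = (18 - 4) + 320 = 14 + 320 = 334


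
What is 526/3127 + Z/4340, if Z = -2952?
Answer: -1737016/3392795 ≈ -0.51197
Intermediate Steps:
526/3127 + Z/4340 = 526/3127 - 2952/4340 = 526*(1/3127) - 2952*1/4340 = 526/3127 - 738/1085 = -1737016/3392795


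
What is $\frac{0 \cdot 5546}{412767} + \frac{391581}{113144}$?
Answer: $\frac{391581}{113144} \approx 3.4609$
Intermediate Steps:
$\frac{0 \cdot 5546}{412767} + \frac{391581}{113144} = 0 \cdot \frac{1}{412767} + 391581 \cdot \frac{1}{113144} = 0 + \frac{391581}{113144} = \frac{391581}{113144}$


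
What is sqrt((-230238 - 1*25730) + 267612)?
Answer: 2*sqrt(2911) ≈ 107.91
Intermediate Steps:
sqrt((-230238 - 1*25730) + 267612) = sqrt((-230238 - 25730) + 267612) = sqrt(-255968 + 267612) = sqrt(11644) = 2*sqrt(2911)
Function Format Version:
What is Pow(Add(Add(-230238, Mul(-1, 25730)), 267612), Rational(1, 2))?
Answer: Mul(2, Pow(2911, Rational(1, 2))) ≈ 107.91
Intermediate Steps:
Pow(Add(Add(-230238, Mul(-1, 25730)), 267612), Rational(1, 2)) = Pow(Add(Add(-230238, -25730), 267612), Rational(1, 2)) = Pow(Add(-255968, 267612), Rational(1, 2)) = Pow(11644, Rational(1, 2)) = Mul(2, Pow(2911, Rational(1, 2)))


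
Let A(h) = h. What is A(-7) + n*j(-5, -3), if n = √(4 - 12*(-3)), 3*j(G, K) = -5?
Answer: -7 - 10*√10/3 ≈ -17.541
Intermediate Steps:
j(G, K) = -5/3 (j(G, K) = (⅓)*(-5) = -5/3)
n = 2*√10 (n = √(4 + 36) = √40 = 2*√10 ≈ 6.3246)
A(-7) + n*j(-5, -3) = -7 + (2*√10)*(-5/3) = -7 - 10*√10/3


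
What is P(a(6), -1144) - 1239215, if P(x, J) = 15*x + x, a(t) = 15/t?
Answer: -1239175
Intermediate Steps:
P(x, J) = 16*x
P(a(6), -1144) - 1239215 = 16*(15/6) - 1239215 = 16*(15*(⅙)) - 1239215 = 16*(5/2) - 1239215 = 40 - 1239215 = -1239175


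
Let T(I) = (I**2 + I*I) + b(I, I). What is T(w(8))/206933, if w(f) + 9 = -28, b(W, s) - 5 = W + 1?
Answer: 2707/206933 ≈ 0.013082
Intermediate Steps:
b(W, s) = 6 + W (b(W, s) = 5 + (W + 1) = 5 + (1 + W) = 6 + W)
w(f) = -37 (w(f) = -9 - 28 = -37)
T(I) = 6 + I + 2*I**2 (T(I) = (I**2 + I*I) + (6 + I) = (I**2 + I**2) + (6 + I) = 2*I**2 + (6 + I) = 6 + I + 2*I**2)
T(w(8))/206933 = (6 - 37 + 2*(-37)**2)/206933 = (6 - 37 + 2*1369)*(1/206933) = (6 - 37 + 2738)*(1/206933) = 2707*(1/206933) = 2707/206933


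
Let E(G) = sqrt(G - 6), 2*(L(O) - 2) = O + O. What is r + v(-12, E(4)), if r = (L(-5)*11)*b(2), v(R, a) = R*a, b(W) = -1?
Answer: 33 - 12*I*sqrt(2) ≈ 33.0 - 16.971*I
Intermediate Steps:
L(O) = 2 + O (L(O) = 2 + (O + O)/2 = 2 + (2*O)/2 = 2 + O)
E(G) = sqrt(-6 + G)
r = 33 (r = ((2 - 5)*11)*(-1) = -3*11*(-1) = -33*(-1) = 33)
r + v(-12, E(4)) = 33 - 12*sqrt(-6 + 4) = 33 - 12*I*sqrt(2)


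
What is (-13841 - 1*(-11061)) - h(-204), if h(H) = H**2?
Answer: -44396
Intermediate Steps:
(-13841 - 1*(-11061)) - h(-204) = (-13841 - 1*(-11061)) - 1*(-204)**2 = (-13841 + 11061) - 1*41616 = -2780 - 41616 = -44396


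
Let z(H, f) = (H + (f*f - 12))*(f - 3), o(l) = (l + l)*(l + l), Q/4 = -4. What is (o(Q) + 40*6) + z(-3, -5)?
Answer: 1184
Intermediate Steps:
Q = -16 (Q = 4*(-4) = -16)
o(l) = 4*l**2 (o(l) = (2*l)*(2*l) = 4*l**2)
z(H, f) = (-3 + f)*(-12 + H + f**2) (z(H, f) = (H + (f**2 - 12))*(-3 + f) = (H + (-12 + f**2))*(-3 + f) = (-12 + H + f**2)*(-3 + f) = (-3 + f)*(-12 + H + f**2))
(o(Q) + 40*6) + z(-3, -5) = (4*(-16)**2 + 40*6) + (36 + (-5)**3 - 12*(-5) - 3*(-3) - 3*(-5)**2 - 3*(-5)) = (4*256 + 240) + (36 - 125 + 60 + 9 - 3*25 + 15) = (1024 + 240) + (36 - 125 + 60 + 9 - 75 + 15) = 1264 - 80 = 1184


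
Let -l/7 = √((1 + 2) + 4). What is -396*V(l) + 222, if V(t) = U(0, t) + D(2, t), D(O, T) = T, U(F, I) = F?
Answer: 222 + 2772*√7 ≈ 7556.0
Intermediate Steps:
l = -7*√7 (l = -7*√((1 + 2) + 4) = -7*√(3 + 4) = -7*√7 ≈ -18.520)
V(t) = t (V(t) = 0 + t = t)
-396*V(l) + 222 = -(-2772)*√7 + 222 = 2772*√7 + 222 = 222 + 2772*√7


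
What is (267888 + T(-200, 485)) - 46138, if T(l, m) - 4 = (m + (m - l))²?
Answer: 1590654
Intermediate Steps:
T(l, m) = 4 + (-l + 2*m)² (T(l, m) = 4 + (m + (m - l))² = 4 + (-l + 2*m)²)
(267888 + T(-200, 485)) - 46138 = (267888 + (4 + (-200 - 2*485)²)) - 46138 = (267888 + (4 + (-200 - 970)²)) - 46138 = (267888 + (4 + (-1170)²)) - 46138 = (267888 + (4 + 1368900)) - 46138 = (267888 + 1368904) - 46138 = 1636792 - 46138 = 1590654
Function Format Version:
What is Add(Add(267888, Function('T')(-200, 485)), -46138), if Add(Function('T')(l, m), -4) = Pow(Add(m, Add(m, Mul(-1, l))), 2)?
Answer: 1590654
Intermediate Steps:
Function('T')(l, m) = Add(4, Pow(Add(Mul(-1, l), Mul(2, m)), 2)) (Function('T')(l, m) = Add(4, Pow(Add(m, Add(m, Mul(-1, l))), 2)) = Add(4, Pow(Add(Mul(-1, l), Mul(2, m)), 2)))
Add(Add(267888, Function('T')(-200, 485)), -46138) = Add(Add(267888, Add(4, Pow(Add(-200, Mul(-2, 485)), 2))), -46138) = Add(Add(267888, Add(4, Pow(Add(-200, -970), 2))), -46138) = Add(Add(267888, Add(4, Pow(-1170, 2))), -46138) = Add(Add(267888, Add(4, 1368900)), -46138) = Add(Add(267888, 1368904), -46138) = Add(1636792, -46138) = 1590654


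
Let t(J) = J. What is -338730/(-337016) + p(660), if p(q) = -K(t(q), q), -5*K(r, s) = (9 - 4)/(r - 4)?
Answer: 27817987/27635312 ≈ 1.0066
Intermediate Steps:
K(r, s) = -1/(-4 + r) (K(r, s) = -(9 - 4)/(5*(r - 4)) = -1/(-4 + r))
p(q) = 1/(-4 + q) (p(q) = -(-1)/(-4 + q) = 1/(-4 + q))
-338730/(-337016) + p(660) = -338730/(-337016) + 1/(-4 + 660) = -338730*(-1/337016) + 1/656 = 169365/168508 + 1/656 = 27817987/27635312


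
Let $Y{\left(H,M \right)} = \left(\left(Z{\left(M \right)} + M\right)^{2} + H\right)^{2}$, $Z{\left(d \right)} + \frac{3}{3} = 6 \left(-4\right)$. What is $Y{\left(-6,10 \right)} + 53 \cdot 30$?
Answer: $49551$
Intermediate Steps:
$Z{\left(d \right)} = -25$ ($Z{\left(d \right)} = -1 + 6 \left(-4\right) = -1 - 24 = -25$)
$Y{\left(H,M \right)} = \left(H + \left(-25 + M\right)^{2}\right)^{2}$ ($Y{\left(H,M \right)} = \left(\left(-25 + M\right)^{2} + H\right)^{2} = \left(H + \left(-25 + M\right)^{2}\right)^{2}$)
$Y{\left(-6,10 \right)} + 53 \cdot 30 = \left(-6 + \left(-25 + 10\right)^{2}\right)^{2} + 53 \cdot 30 = \left(-6 + \left(-15\right)^{2}\right)^{2} + 1590 = \left(-6 + 225\right)^{2} + 1590 = 219^{2} + 1590 = 47961 + 1590 = 49551$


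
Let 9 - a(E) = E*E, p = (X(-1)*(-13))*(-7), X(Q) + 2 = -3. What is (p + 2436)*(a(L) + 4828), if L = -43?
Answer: 5919228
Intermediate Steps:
X(Q) = -5 (X(Q) = -2 - 3 = -5)
p = -455 (p = -5*(-13)*(-7) = 65*(-7) = -455)
a(E) = 9 - E**2 (a(E) = 9 - E*E = 9 - E**2)
(p + 2436)*(a(L) + 4828) = (-455 + 2436)*((9 - 1*(-43)**2) + 4828) = 1981*((9 - 1*1849) + 4828) = 1981*((9 - 1849) + 4828) = 1981*(-1840 + 4828) = 1981*2988 = 5919228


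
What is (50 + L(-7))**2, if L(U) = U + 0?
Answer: 1849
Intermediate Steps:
L(U) = U
(50 + L(-7))**2 = (50 - 7)**2 = 43**2 = 1849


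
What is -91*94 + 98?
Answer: -8456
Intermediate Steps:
-91*94 + 98 = -8554 + 98 = -8456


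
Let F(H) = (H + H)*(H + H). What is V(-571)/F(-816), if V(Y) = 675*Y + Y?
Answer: -96499/665856 ≈ -0.14492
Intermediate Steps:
V(Y) = 676*Y
F(H) = 4*H**2 (F(H) = (2*H)*(2*H) = 4*H**2)
V(-571)/F(-816) = (676*(-571))/((4*(-816)**2)) = -385996/(4*665856) = -385996/2663424 = -385996*1/2663424 = -96499/665856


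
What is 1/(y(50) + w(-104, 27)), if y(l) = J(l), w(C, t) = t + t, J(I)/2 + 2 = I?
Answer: 1/150 ≈ 0.0066667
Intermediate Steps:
J(I) = -4 + 2*I
w(C, t) = 2*t
y(l) = -4 + 2*l
1/(y(50) + w(-104, 27)) = 1/((-4 + 2*50) + 2*27) = 1/((-4 + 100) + 54) = 1/(96 + 54) = 1/150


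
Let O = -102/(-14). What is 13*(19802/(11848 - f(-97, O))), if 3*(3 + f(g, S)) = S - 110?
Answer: 2702973/124795 ≈ 21.659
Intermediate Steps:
O = 51/7 (O = -102*(-1/14) = 51/7 ≈ 7.2857)
f(g, S) = -119/3 + S/3 (f(g, S) = -3 + (S - 110)/3 = -3 + (-110 + S)/3 = -3 + (-110/3 + S/3) = -119/3 + S/3)
13*(19802/(11848 - f(-97, O))) = 13*(19802/(11848 - (-119/3 + (⅓)*(51/7)))) = 13*(19802/(11848 - (-119/3 + 17/7))) = 13*(19802/(11848 - 1*(-782/21))) = 13*(19802/(11848 + 782/21)) = 13*(19802/(249590/21)) = 13*(19802*(21/249590)) = 13*(207921/124795) = 2702973/124795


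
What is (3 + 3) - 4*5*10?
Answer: -194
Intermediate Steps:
(3 + 3) - 4*5*10 = 6 - 20*10 = 6 - 200 = -194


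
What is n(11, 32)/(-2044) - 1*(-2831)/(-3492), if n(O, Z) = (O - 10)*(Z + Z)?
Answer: -1502513/1784412 ≈ -0.84202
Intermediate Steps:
n(O, Z) = 2*Z*(-10 + O) (n(O, Z) = (-10 + O)*(2*Z) = 2*Z*(-10 + O))
n(11, 32)/(-2044) - 1*(-2831)/(-3492) = (2*32*(-10 + 11))/(-2044) - 1*(-2831)/(-3492) = (2*32*1)*(-1/2044) + 2831*(-1/3492) = 64*(-1/2044) - 2831/3492 = -16/511 - 2831/3492 = -1502513/1784412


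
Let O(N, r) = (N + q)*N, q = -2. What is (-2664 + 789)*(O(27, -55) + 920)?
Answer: -2990625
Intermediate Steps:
O(N, r) = N*(-2 + N) (O(N, r) = (N - 2)*N = (-2 + N)*N = N*(-2 + N))
(-2664 + 789)*(O(27, -55) + 920) = (-2664 + 789)*(27*(-2 + 27) + 920) = -1875*(27*25 + 920) = -1875*(675 + 920) = -1875*1595 = -2990625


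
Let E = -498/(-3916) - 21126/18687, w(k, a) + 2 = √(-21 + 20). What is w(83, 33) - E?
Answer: -12155549/12196382 + I ≈ -0.99665 + 1.0*I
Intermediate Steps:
w(k, a) = -2 + I (w(k, a) = -2 + √(-21 + 20) = -2 + √(-1) = -2 + I)
E = -12237215/12196382 (E = -498*(-1/3916) - 21126*1/18687 = 249/1958 - 7042/6229 = -12237215/12196382 ≈ -1.0033)
w(83, 33) - E = (-2 + I) - 1*(-12237215/12196382) = (-2 + I) + 12237215/12196382 = -12155549/12196382 + I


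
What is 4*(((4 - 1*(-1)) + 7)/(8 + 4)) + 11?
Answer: 15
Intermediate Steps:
4*(((4 - 1*(-1)) + 7)/(8 + 4)) + 11 = 4*(((4 + 1) + 7)/12) + 11 = 4*((5 + 7)*(1/12)) + 11 = 4*(12*(1/12)) + 11 = 4*1 + 11 = 4 + 11 = 15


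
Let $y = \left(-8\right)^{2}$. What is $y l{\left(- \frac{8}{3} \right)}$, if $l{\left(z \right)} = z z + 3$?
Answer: $\frac{5824}{9} \approx 647.11$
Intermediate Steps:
$l{\left(z \right)} = 3 + z^{2}$ ($l{\left(z \right)} = z^{2} + 3 = 3 + z^{2}$)
$y = 64$
$y l{\left(- \frac{8}{3} \right)} = 64 \left(3 + \left(- \frac{8}{3}\right)^{2}\right) = 64 \left(3 + \frac{64}{9}\right) = 64 \cdot \frac{91}{9} = \frac{5824}{9}$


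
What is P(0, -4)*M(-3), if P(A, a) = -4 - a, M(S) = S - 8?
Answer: 0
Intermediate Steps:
M(S) = -8 + S
P(0, -4)*M(-3) = (-4 - 1*(-4))*(-8 - 3) = (-4 + 4)*(-11) = 0*(-11) = 0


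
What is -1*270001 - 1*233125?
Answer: -503126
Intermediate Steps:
-1*270001 - 1*233125 = -270001 - 233125 = -503126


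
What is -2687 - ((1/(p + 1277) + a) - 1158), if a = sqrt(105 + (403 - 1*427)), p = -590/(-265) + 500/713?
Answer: -74388771395/48367187 ≈ -1538.0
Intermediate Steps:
p = 110634/37789 (p = -590*(-1/265) + 500*(1/713) = 118/53 + 500/713 = 110634/37789 ≈ 2.9277)
a = 9 (a = sqrt(105 + (403 - 427)) = sqrt(105 - 24) = sqrt(81) = 9)
-2687 - ((1/(p + 1277) + a) - 1158) = -2687 - ((1/(110634/37789 + 1277) + 9) - 1158) = -2687 - ((1/(48367187/37789) + 9) - 1158) = -2687 - ((37789/48367187 + 9) - 1158) = -2687 - (435342472/48367187 - 1158) = -2687 - 1*(-55573860074/48367187) = -2687 + 55573860074/48367187 = -74388771395/48367187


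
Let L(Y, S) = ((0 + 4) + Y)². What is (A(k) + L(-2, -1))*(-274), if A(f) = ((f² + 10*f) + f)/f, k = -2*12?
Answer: 2466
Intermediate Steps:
L(Y, S) = (4 + Y)²
k = -24
A(f) = (f² + 11*f)/f
(A(k) + L(-2, -1))*(-274) = ((11 - 24) + (4 - 2)²)*(-274) = (-13 + 2²)*(-274) = (-13 + 4)*(-274) = -9*(-274) = 2466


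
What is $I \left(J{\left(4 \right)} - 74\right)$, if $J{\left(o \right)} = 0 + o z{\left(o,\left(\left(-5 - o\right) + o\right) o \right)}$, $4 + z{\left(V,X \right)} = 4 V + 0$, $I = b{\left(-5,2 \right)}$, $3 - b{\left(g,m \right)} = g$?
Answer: $-208$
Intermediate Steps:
$b{\left(g,m \right)} = 3 - g$
$I = 8$ ($I = 3 - -5 = 3 + 5 = 8$)
$z{\left(V,X \right)} = -4 + 4 V$ ($z{\left(V,X \right)} = -4 + \left(4 V + 0\right) = -4 + 4 V$)
$J{\left(o \right)} = o \left(-4 + 4 o\right)$ ($J{\left(o \right)} = 0 + o \left(-4 + 4 o\right) = o \left(-4 + 4 o\right)$)
$I \left(J{\left(4 \right)} - 74\right) = 8 \left(4 \cdot 4 \left(-1 + 4\right) - 74\right) = 8 \left(4 \cdot 4 \cdot 3 - 74\right) = 8 \left(48 - 74\right) = 8 \left(-26\right) = -208$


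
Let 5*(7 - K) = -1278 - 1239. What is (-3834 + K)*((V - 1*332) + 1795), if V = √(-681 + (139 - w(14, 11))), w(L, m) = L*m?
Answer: -24312134/5 - 33236*I*√174/5 ≈ -4.8624e+6 - 87683.0*I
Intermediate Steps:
K = 2552/5 (K = 7 - (-1278 - 1239)/5 = 7 - ⅕*(-2517) = 7 + 2517/5 = 2552/5 ≈ 510.40)
V = 2*I*√174 (V = √(-681 + (139 - 14*11)) = √(-681 + (139 - 1*154)) = √(-681 + (139 - 154)) = √(-681 - 15) = √(-696) = 2*I*√174 ≈ 26.382*I)
(-3834 + K)*((V - 1*332) + 1795) = (-3834 + 2552/5)*((2*I*√174 - 1*332) + 1795) = -16618*((2*I*√174 - 332) + 1795)/5 = -16618*((-332 + 2*I*√174) + 1795)/5 = -16618*(1463 + 2*I*√174)/5 = -24312134/5 - 33236*I*√174/5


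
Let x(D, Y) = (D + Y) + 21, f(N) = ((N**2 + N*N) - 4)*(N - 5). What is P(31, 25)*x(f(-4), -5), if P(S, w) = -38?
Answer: 8968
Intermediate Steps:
f(N) = (-5 + N)*(-4 + 2*N**2) (f(N) = ((N**2 + N**2) - 4)*(-5 + N) = (2*N**2 - 4)*(-5 + N) = (-4 + 2*N**2)*(-5 + N) = (-5 + N)*(-4 + 2*N**2))
x(D, Y) = 21 + D + Y
P(31, 25)*x(f(-4), -5) = -38*(21 + (20 - 10*(-4)**2 - 4*(-4) + 2*(-4)**3) - 5) = -38*(21 + (20 - 10*16 + 16 + 2*(-64)) - 5) = -38*(21 + (20 - 160 + 16 - 128) - 5) = -38*(21 - 252 - 5) = -38*(-236) = 8968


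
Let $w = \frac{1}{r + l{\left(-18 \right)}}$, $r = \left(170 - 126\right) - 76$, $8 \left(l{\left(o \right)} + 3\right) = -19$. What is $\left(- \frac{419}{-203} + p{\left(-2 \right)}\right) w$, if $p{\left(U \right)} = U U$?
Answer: $- \frac{9848}{60697} \approx -0.16225$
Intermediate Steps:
$p{\left(U \right)} = U^{2}$
$l{\left(o \right)} = - \frac{43}{8}$ ($l{\left(o \right)} = -3 + \frac{1}{8} \left(-19\right) = -3 - \frac{19}{8} = - \frac{43}{8}$)
$r = -32$ ($r = 44 - 76 = -32$)
$w = - \frac{8}{299}$ ($w = \frac{1}{-32 - \frac{43}{8}} = \frac{1}{- \frac{299}{8}} = - \frac{8}{299} \approx -0.026756$)
$\left(- \frac{419}{-203} + p{\left(-2 \right)}\right) w = \left(- \frac{419}{-203} + \left(-2\right)^{2}\right) \left(- \frac{8}{299}\right) = \left(\left(-419\right) \left(- \frac{1}{203}\right) + 4\right) \left(- \frac{8}{299}\right) = \left(\frac{419}{203} + 4\right) \left(- \frac{8}{299}\right) = \frac{1231}{203} \left(- \frac{8}{299}\right) = - \frac{9848}{60697}$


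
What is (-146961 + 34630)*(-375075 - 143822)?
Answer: 58288218907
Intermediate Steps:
(-146961 + 34630)*(-375075 - 143822) = -112331*(-518897) = 58288218907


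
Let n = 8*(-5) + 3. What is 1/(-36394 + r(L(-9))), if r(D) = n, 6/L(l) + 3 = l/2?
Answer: -1/36431 ≈ -2.7449e-5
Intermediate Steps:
L(l) = 6/(-3 + l/2)
n = -37 (n = -40 + 3 = -37)
r(D) = -37
1/(-36394 + r(L(-9))) = 1/(-36394 - 37) = 1/(-36431) = -1/36431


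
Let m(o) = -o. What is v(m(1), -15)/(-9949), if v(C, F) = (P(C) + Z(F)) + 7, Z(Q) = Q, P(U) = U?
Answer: 9/9949 ≈ 0.00090461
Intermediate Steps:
v(C, F) = 7 + C + F (v(C, F) = (C + F) + 7 = 7 + C + F)
v(m(1), -15)/(-9949) = (7 - 1*1 - 15)/(-9949) = (7 - 1 - 15)*(-1/9949) = -9*(-1/9949) = 9/9949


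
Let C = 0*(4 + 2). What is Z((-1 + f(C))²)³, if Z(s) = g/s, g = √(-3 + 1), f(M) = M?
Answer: -2*I*√2 ≈ -2.8284*I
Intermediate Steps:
C = 0 (C = 0*6 = 0)
g = I*√2 (g = √(-2) = I*√2 ≈ 1.4142*I)
Z(s) = I*√2/s (Z(s) = (I*√2)/s = I*√2/s)
Z((-1 + f(C))²)³ = (I*√2/((-1 + 0)²))³ = (I*√2/((-1)²))³ = (I*√2/1)³ = (I*√2*1)³ = (I*√2)³ = -2*I*√2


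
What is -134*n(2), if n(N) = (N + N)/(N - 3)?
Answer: 536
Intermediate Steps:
n(N) = 2*N/(-3 + N) (n(N) = (2*N)/(-3 + N) = 2*N/(-3 + N))
-134*n(2) = -268*2/(-3 + 2) = -268*2/(-1) = -268*2*(-1) = -134*(-4) = 536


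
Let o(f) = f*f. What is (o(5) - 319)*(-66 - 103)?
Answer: 49686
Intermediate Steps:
o(f) = f²
(o(5) - 319)*(-66 - 103) = (5² - 319)*(-66 - 103) = (25 - 319)*(-169) = -294*(-169) = 49686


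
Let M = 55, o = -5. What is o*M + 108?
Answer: -167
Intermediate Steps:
o*M + 108 = -5*55 + 108 = -275 + 108 = -167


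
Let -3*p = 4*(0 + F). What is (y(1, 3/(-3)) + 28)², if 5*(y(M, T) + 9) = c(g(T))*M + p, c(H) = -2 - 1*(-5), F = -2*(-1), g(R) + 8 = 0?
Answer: 81796/225 ≈ 363.54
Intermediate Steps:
g(R) = -8 (g(R) = -8 + 0 = -8)
F = 2
p = -8/3 (p = -4*(0 + 2)/3 = -4*2/3 = -⅓*8 = -8/3 ≈ -2.6667)
c(H) = 3 (c(H) = -2 + 5 = 3)
y(M, T) = -143/15 + 3*M/5 (y(M, T) = -9 + (3*M - 8/3)/5 = -9 + (-8/3 + 3*M)/5 = -9 + (-8/15 + 3*M/5) = -143/15 + 3*M/5)
(y(1, 3/(-3)) + 28)² = ((-143/15 + (⅗)*1) + 28)² = ((-143/15 + ⅗) + 28)² = (-134/15 + 28)² = (286/15)² = 81796/225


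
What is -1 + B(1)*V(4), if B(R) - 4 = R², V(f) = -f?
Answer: -21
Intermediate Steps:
B(R) = 4 + R²
-1 + B(1)*V(4) = -1 + (4 + 1²)*(-1*4) = -1 + (4 + 1)*(-4) = -1 + 5*(-4) = -1 - 20 = -21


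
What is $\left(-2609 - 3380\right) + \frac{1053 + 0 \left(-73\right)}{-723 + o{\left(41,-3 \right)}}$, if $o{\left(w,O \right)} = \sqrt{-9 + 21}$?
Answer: $- \frac{80290088}{13403} - \frac{54 \sqrt{3}}{13403} \approx -5990.5$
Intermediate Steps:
$o{\left(w,O \right)} = 2 \sqrt{3}$ ($o{\left(w,O \right)} = \sqrt{12} = 2 \sqrt{3}$)
$\left(-2609 - 3380\right) + \frac{1053 + 0 \left(-73\right)}{-723 + o{\left(41,-3 \right)}} = \left(-2609 - 3380\right) + \frac{1053 + 0 \left(-73\right)}{-723 + 2 \sqrt{3}} = -5989 + \frac{1053 + 0}{-723 + 2 \sqrt{3}} = -5989 + \frac{1053}{-723 + 2 \sqrt{3}}$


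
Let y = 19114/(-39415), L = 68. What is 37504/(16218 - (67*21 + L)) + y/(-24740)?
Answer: 18285724278051/7188149417650 ≈ 2.5439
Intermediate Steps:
y = -19114/39415 (y = 19114*(-1/39415) = -19114/39415 ≈ -0.48494)
37504/(16218 - (67*21 + L)) + y/(-24740) = 37504/(16218 - (67*21 + 68)) - 19114/39415/(-24740) = 37504/(16218 - (1407 + 68)) - 19114/39415*(-1/24740) = 37504/(16218 - 1*1475) + 9557/487563550 = 37504/(16218 - 1475) + 9557/487563550 = 37504/14743 + 9557/487563550 = 18285724278051/7188149417650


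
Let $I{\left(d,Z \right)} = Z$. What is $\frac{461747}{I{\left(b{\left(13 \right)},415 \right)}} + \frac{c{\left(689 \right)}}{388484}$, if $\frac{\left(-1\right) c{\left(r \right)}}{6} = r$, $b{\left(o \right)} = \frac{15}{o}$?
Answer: $\frac{89689802969}{80610430} \approx 1112.6$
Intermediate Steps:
$c{\left(r \right)} = - 6 r$
$\frac{461747}{I{\left(b{\left(13 \right)},415 \right)}} + \frac{c{\left(689 \right)}}{388484} = \frac{461747}{415} + \frac{\left(-6\right) 689}{388484} = 461747 \cdot \frac{1}{415} - \frac{2067}{194242} = \frac{461747}{415} - \frac{2067}{194242} = \frac{89689802969}{80610430}$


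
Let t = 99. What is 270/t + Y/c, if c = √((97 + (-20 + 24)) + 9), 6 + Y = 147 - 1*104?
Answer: 30/11 + 37*√110/110 ≈ 6.2551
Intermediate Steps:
Y = 37 (Y = -6 + (147 - 1*104) = -6 + (147 - 104) = -6 + 43 = 37)
c = √110 (c = √((97 + 4) + 9) = √(101 + 9) = √110 ≈ 10.488)
270/t + Y/c = 270/99 + 37/(√110) = 270*(1/99) + 37*(√110/110) = 30/11 + 37*√110/110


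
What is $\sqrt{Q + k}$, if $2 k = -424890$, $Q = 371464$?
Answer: $\sqrt{159019} \approx 398.77$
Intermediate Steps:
$k = -212445$ ($k = \frac{1}{2} \left(-424890\right) = -212445$)
$\sqrt{Q + k} = \sqrt{371464 - 212445} = \sqrt{159019}$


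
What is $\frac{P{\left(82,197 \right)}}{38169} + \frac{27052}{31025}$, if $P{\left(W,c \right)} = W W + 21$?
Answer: $\frac{1241811413}{1184193225} \approx 1.0487$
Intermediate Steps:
$P{\left(W,c \right)} = 21 + W^{2}$ ($P{\left(W,c \right)} = W^{2} + 21 = 21 + W^{2}$)
$\frac{P{\left(82,197 \right)}}{38169} + \frac{27052}{31025} = \frac{21 + 82^{2}}{38169} + \frac{27052}{31025} = \left(21 + 6724\right) \frac{1}{38169} + 27052 \cdot \frac{1}{31025} = 6745 \cdot \frac{1}{38169} + \frac{27052}{31025} = \frac{6745}{38169} + \frac{27052}{31025} = \frac{1241811413}{1184193225}$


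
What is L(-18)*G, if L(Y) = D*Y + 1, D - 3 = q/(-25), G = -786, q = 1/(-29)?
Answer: 30216198/725 ≈ 41678.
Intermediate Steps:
q = -1/29 ≈ -0.034483
D = 2176/725 (D = 3 - 1/29/(-25) = 3 - 1/29*(-1/25) = 3 + 1/725 = 2176/725 ≈ 3.0014)
L(Y) = 1 + 2176*Y/725 (L(Y) = 2176*Y/725 + 1 = 1 + 2176*Y/725)
L(-18)*G = (1 + (2176/725)*(-18))*(-786) = (1 - 39168/725)*(-786) = -38443/725*(-786) = 30216198/725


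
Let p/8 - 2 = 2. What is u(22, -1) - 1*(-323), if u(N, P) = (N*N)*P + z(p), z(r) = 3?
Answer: -158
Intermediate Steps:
p = 32 (p = 16 + 8*2 = 16 + 16 = 32)
u(N, P) = 3 + P*N**2 (u(N, P) = (N*N)*P + 3 = N**2*P + 3 = P*N**2 + 3 = 3 + P*N**2)
u(22, -1) - 1*(-323) = (3 - 1*22**2) - 1*(-323) = (3 - 1*484) + 323 = (3 - 484) + 323 = -481 + 323 = -158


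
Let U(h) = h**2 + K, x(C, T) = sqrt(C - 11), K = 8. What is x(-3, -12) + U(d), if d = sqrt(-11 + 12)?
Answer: 9 + I*sqrt(14) ≈ 9.0 + 3.7417*I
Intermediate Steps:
x(C, T) = sqrt(-11 + C)
d = 1 (d = sqrt(1) = 1)
U(h) = 8 + h**2 (U(h) = h**2 + 8 = 8 + h**2)
x(-3, -12) + U(d) = sqrt(-11 - 3) + (8 + 1**2) = sqrt(-14) + (8 + 1) = I*sqrt(14) + 9 = 9 + I*sqrt(14)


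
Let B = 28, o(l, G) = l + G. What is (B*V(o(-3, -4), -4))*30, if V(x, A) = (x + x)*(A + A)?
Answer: 94080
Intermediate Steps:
o(l, G) = G + l
V(x, A) = 4*A*x (V(x, A) = (2*x)*(2*A) = 4*A*x)
(B*V(o(-3, -4), -4))*30 = (28*(4*(-4)*(-4 - 3)))*30 = (28*(4*(-4)*(-7)))*30 = (28*112)*30 = 3136*30 = 94080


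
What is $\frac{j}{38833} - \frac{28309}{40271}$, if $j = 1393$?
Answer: $- \frac{1043225894}{1563843743} \approx -0.66709$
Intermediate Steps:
$\frac{j}{38833} - \frac{28309}{40271} = \frac{1393}{38833} - \frac{28309}{40271} = - \frac{1043225894}{1563843743}$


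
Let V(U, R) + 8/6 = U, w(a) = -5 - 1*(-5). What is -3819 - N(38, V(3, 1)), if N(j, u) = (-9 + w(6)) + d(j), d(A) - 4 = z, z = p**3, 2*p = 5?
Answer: -30637/8 ≈ -3829.6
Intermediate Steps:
w(a) = 0 (w(a) = -5 + 5 = 0)
V(U, R) = -4/3 + U
p = 5/2 (p = (1/2)*5 = 5/2 ≈ 2.5000)
z = 125/8 (z = (5/2)**3 = 125/8 ≈ 15.625)
d(A) = 157/8 (d(A) = 4 + 125/8 = 157/8)
N(j, u) = 85/8 (N(j, u) = (-9 + 0) + 157/8 = -9 + 157/8 = 85/8)
-3819 - N(38, V(3, 1)) = -3819 - 1*85/8 = -3819 - 85/8 = -30637/8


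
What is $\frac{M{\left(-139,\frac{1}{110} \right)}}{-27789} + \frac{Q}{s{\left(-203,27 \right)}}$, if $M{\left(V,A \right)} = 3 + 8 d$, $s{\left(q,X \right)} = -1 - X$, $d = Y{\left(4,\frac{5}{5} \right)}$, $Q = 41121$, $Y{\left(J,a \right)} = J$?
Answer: $- \frac{1142712449}{778092} \approx -1468.6$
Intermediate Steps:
$d = 4$
$M{\left(V,A \right)} = 35$ ($M{\left(V,A \right)} = 3 + 8 \cdot 4 = 3 + 32 = 35$)
$\frac{M{\left(-139,\frac{1}{110} \right)}}{-27789} + \frac{Q}{s{\left(-203,27 \right)}} = \frac{35}{-27789} + \frac{41121}{-1 - 27} = 35 \left(- \frac{1}{27789}\right) + \frac{41121}{-1 - 27} = - \frac{35}{27789} + \frac{41121}{-28} = - \frac{35}{27789} + 41121 \left(- \frac{1}{28}\right) = - \frac{35}{27789} - \frac{41121}{28} = - \frac{1142712449}{778092}$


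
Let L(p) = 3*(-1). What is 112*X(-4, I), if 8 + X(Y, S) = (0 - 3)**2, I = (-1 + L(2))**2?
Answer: 112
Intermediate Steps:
L(p) = -3
I = 16 (I = (-1 - 3)**2 = (-4)**2 = 16)
X(Y, S) = 1 (X(Y, S) = -8 + (0 - 3)**2 = -8 + (-3)**2 = -8 + 9 = 1)
112*X(-4, I) = 112*1 = 112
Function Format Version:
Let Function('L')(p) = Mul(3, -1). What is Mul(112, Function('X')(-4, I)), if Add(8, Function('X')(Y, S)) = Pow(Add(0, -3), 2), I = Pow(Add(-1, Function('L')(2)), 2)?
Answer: 112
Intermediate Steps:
Function('L')(p) = -3
I = 16 (I = Pow(Add(-1, -3), 2) = Pow(-4, 2) = 16)
Function('X')(Y, S) = 1 (Function('X')(Y, S) = Add(-8, Pow(Add(0, -3), 2)) = Add(-8, Pow(-3, 2)) = Add(-8, 9) = 1)
Mul(112, Function('X')(-4, I)) = Mul(112, 1) = 112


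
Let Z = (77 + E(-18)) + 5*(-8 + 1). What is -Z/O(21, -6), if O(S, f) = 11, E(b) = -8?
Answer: -34/11 ≈ -3.0909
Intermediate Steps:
Z = 34 (Z = (77 - 8) + 5*(-8 + 1) = 69 + 5*(-7) = 69 - 35 = 34)
-Z/O(21, -6) = -34/11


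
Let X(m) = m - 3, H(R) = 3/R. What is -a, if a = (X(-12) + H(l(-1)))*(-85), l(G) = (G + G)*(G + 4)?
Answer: -2635/2 ≈ -1317.5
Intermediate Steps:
l(G) = 2*G*(4 + G) (l(G) = (2*G)*(4 + G) = 2*G*(4 + G))
X(m) = -3 + m
a = 2635/2 (a = ((-3 - 12) + 3/((2*(-1)*(4 - 1))))*(-85) = (-15 + 3/((2*(-1)*3)))*(-85) = (-15 + 3/(-6))*(-85) = (-15 + 3*(-1/6))*(-85) = (-15 - 1/2)*(-85) = -31/2*(-85) = 2635/2 ≈ 1317.5)
-a = -1*2635/2 = -2635/2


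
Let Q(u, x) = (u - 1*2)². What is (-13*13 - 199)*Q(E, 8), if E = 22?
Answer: -147200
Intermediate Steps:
Q(u, x) = (-2 + u)² (Q(u, x) = (u - 2)² = (-2 + u)²)
(-13*13 - 199)*Q(E, 8) = (-13*13 - 199)*(-2 + 22)² = (-169 - 199)*20² = -368*400 = -147200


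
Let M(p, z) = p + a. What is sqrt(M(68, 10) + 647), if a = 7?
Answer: 19*sqrt(2) ≈ 26.870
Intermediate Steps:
M(p, z) = 7 + p (M(p, z) = p + 7 = 7 + p)
sqrt(M(68, 10) + 647) = sqrt((7 + 68) + 647) = sqrt(75 + 647) = sqrt(722) = 19*sqrt(2)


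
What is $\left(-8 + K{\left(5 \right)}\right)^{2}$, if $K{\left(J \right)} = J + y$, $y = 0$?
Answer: $9$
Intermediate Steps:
$K{\left(J \right)} = J$ ($K{\left(J \right)} = J + 0 = J$)
$\left(-8 + K{\left(5 \right)}\right)^{2} = \left(-8 + 5\right)^{2} = \left(-3\right)^{2} = 9$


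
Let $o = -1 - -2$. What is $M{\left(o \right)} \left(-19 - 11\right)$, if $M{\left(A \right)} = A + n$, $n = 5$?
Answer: $-180$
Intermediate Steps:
$o = 1$ ($o = -1 + 2 = 1$)
$M{\left(A \right)} = 5 + A$ ($M{\left(A \right)} = A + 5 = 5 + A$)
$M{\left(o \right)} \left(-19 - 11\right) = \left(5 + 1\right) \left(-19 - 11\right) = 6 \left(-30\right) = -180$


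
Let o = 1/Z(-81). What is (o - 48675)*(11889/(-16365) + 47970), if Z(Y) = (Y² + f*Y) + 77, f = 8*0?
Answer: -84547564754627163/36210290 ≈ -2.3349e+9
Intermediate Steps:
f = 0
Z(Y) = 77 + Y² (Z(Y) = (Y² + 0*Y) + 77 = (Y² + 0) + 77 = Y² + 77 = 77 + Y²)
o = 1/6638 (o = 1/(77 + (-81)²) = 1/(77 + 6561) = 1/6638 ≈ 0.00015065)
(o - 48675)*(11889/(-16365) + 47970) = (1/6638 - 48675)*(11889/(-16365) + 47970) = -323104649*(11889*(-1/16365) + 47970)/6638 = -323104649*(-3963/5455 + 47970)/6638 = -323104649/6638*261672387/5455 = -84547564754627163/36210290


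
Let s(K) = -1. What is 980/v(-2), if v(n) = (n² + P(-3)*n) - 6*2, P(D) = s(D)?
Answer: -490/3 ≈ -163.33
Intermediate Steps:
P(D) = -1
v(n) = -12 + n² - n (v(n) = (n² - n) - 6*2 = (n² - n) - 12 = -12 + n² - n)
980/v(-2) = 980/(-12 + (-2)² - 1*(-2)) = 980/(-12 + 4 + 2) = 980/(-6) = 980*(-⅙) = -490/3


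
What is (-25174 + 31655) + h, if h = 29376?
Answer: 35857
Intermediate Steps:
(-25174 + 31655) + h = (-25174 + 31655) + 29376 = 6481 + 29376 = 35857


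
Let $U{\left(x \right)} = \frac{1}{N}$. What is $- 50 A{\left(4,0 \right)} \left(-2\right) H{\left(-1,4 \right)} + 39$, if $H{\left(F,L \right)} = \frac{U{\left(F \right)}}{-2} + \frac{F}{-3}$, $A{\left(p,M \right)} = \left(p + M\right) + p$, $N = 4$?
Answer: $\frac{617}{3} \approx 205.67$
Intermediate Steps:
$A{\left(p,M \right)} = M + 2 p$ ($A{\left(p,M \right)} = \left(M + p\right) + p = M + 2 p$)
$U{\left(x \right)} = \frac{1}{4}$
$H{\left(F,L \right)} = - \frac{1}{8} - \frac{F}{3}$ ($H{\left(F,L \right)} = \frac{1}{4 \left(-2\right)} + \frac{F}{-3} = \frac{1}{4} \left(- \frac{1}{2}\right) + F \left(- \frac{1}{3}\right) = - \frac{1}{8} - \frac{F}{3}$)
$- 50 A{\left(4,0 \right)} \left(-2\right) H{\left(-1,4 \right)} + 39 = - 50 \left(0 + 2 \cdot 4\right) \left(-2\right) \left(- \frac{1}{8} - - \frac{1}{3}\right) + 39 = - 50 \left(0 + 8\right) \left(-2\right) \left(- \frac{1}{8} + \frac{1}{3}\right) + 39 = - 50 \cdot 8 \left(-2\right) \frac{5}{24} + 39 = - 50 \left(\left(-16\right) \frac{5}{24}\right) + 39 = \left(-50\right) \left(- \frac{10}{3}\right) + 39 = \frac{500}{3} + 39 = \frac{617}{3}$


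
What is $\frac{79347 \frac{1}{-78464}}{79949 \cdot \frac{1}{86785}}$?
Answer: $- \frac{6886129395}{6273118336} \approx -1.0977$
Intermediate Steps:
$\frac{79347 \frac{1}{-78464}}{79949 \cdot \frac{1}{86785}} = \frac{79347 \left(- \frac{1}{78464}\right)}{79949 \cdot \frac{1}{86785}} = - \frac{79347}{78464 \cdot \frac{79949}{86785}} = \left(- \frac{79347}{78464}\right) \frac{86785}{79949} = - \frac{6886129395}{6273118336}$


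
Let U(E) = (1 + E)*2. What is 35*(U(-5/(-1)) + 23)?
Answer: 1225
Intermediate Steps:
U(E) = 2 + 2*E
35*(U(-5/(-1)) + 23) = 35*((2 + 2*(-5/(-1))) + 23) = 35*((2 + 2*(-5*(-1))) + 23) = 35*((2 + 2*5) + 23) = 35*((2 + 10) + 23) = 35*(12 + 23) = 35*35 = 1225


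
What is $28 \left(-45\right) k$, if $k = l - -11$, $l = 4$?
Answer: $-18900$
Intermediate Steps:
$k = 15$ ($k = 4 - -11 = 4 + 11 = 15$)
$28 \left(-45\right) k = 28 \left(-45\right) 15 = \left(-1260\right) 15 = -18900$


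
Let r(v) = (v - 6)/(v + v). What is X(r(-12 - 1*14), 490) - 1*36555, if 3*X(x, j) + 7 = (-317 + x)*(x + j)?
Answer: -44767282/507 ≈ -88298.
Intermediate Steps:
r(v) = (-6 + v)/(2*v) (r(v) = (-6 + v)/((2*v)) = (-6 + v)*(1/(2*v)) = (-6 + v)/(2*v))
X(x, j) = -7/3 + (-317 + x)*(j + x)/3 (X(x, j) = -7/3 + ((-317 + x)*(x + j))/3 = -7/3 + ((-317 + x)*(j + x))/3 = -7/3 + (-317 + x)*(j + x)/3)
X(r(-12 - 1*14), 490) - 1*36555 = (-7/3 - 317/3*490 - 317*(-6 + (-12 - 1*14))/(6*(-12 - 1*14)) + ((-6 + (-12 - 1*14))/(2*(-12 - 1*14)))²/3 + (⅓)*490*((-6 + (-12 - 1*14))/(2*(-12 - 1*14)))) - 1*36555 = (-7/3 - 155330/3 - 317*(-6 + (-12 - 14))/(6*(-12 - 14)) + ((-6 + (-12 - 14))/(2*(-12 - 14)))²/3 + (⅓)*490*((-6 + (-12 - 14))/(2*(-12 - 14)))) - 36555 = (-7/3 - 155330/3 - 317*(-6 - 26)/(6*(-26)) + ((½)*(-6 - 26)/(-26))²/3 + (⅓)*490*((½)*(-6 - 26)/(-26))) - 36555 = (-7/3 - 155330/3 - 317*(-1)*(-32)/(6*26) + ((½)*(-1/26)*(-32))²/3 + (⅓)*490*((½)*(-1/26)*(-32))) - 36555 = (-7/3 - 155330/3 - 317/3*8/13 + (8/13)²/3 + (⅓)*490*(8/13)) - 36555 = (-7/3 - 155330/3 - 2536/39 + (⅓)*(64/169) + 3920/39) - 36555 = (-7/3 - 155330/3 - 2536/39 + 64/507 + 3920/39) - 36555 = -26233897/507 - 36555 = -44767282/507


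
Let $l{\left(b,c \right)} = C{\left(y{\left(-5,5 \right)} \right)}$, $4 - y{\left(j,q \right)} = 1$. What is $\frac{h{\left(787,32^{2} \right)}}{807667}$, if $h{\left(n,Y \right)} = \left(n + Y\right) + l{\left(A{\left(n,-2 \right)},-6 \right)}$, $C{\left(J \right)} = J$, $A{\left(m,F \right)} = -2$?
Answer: $\frac{1814}{807667} \approx 0.002246$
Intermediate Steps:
$y{\left(j,q \right)} = 3$ ($y{\left(j,q \right)} = 4 - 1 = 3$)
$l{\left(b,c \right)} = 3$
$h{\left(n,Y \right)} = 3 + Y + n$ ($h{\left(n,Y \right)} = \left(n + Y\right) + 3 = \left(Y + n\right) + 3 = 3 + Y + n$)
$\frac{h{\left(787,32^{2} \right)}}{807667} = \frac{3 + 32^{2} + 787}{807667} = \left(3 + 1024 + 787\right) \frac{1}{807667} = 1814 \cdot \frac{1}{807667} = \frac{1814}{807667}$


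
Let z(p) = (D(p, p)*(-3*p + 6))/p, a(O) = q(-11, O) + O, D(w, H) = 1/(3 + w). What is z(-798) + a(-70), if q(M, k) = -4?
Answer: -1564798/21147 ≈ -73.996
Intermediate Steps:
a(O) = -4 + O
z(p) = (6 - 3*p)/(p*(3 + p)) (z(p) = ((-3*p + 6)/(3 + p))/p = ((6 - 3*p)/(3 + p))/p = (6 - 3*p)/(p*(3 + p)))
z(-798) + a(-70) = 3*(2 - 1*(-798))/(-798*(3 - 798)) + (-4 - 70) = 3*(-1/798)*(2 + 798)/(-795) - 74 = 3*(-1/798)*(-1/795)*800 - 74 = 80/21147 - 74 = -1564798/21147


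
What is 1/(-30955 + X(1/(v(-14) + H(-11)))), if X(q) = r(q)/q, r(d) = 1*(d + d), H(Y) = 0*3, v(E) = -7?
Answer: -1/30953 ≈ -3.2307e-5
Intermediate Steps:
H(Y) = 0
r(d) = 2*d (r(d) = 1*(2*d) = 2*d)
X(q) = 2 (X(q) = (2*q)/q = 2)
1/(-30955 + X(1/(v(-14) + H(-11)))) = 1/(-30955 + 2) = 1/(-30953) = -1/30953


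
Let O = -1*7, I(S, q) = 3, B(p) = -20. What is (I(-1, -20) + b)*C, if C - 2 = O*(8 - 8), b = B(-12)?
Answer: -34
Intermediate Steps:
b = -20
O = -7
C = 2 (C = 2 - 7*(8 - 8) = 2 - 7*0 = 2 + 0 = 2)
(I(-1, -20) + b)*C = (3 - 20)*2 = -17*2 = -34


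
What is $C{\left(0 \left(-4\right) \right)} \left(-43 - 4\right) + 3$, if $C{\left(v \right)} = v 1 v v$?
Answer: $3$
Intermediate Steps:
$C{\left(v \right)} = v^{3}$ ($C{\left(v \right)} = v v v = v^{2} v = v^{3}$)
$C{\left(0 \left(-4\right) \right)} \left(-43 - 4\right) + 3 = \left(0 \left(-4\right)\right)^{3} \left(-43 - 4\right) + 3 = 0^{3} \left(-47\right) + 3 = 0 \left(-47\right) + 3 = 0 + 3 = 3$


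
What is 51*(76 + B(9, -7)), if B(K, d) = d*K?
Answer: 663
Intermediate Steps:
B(K, d) = K*d
51*(76 + B(9, -7)) = 51*(76 + 9*(-7)) = 51*(76 - 63) = 51*13 = 663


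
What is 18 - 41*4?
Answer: -146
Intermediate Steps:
18 - 41*4 = 18 - 164 = -146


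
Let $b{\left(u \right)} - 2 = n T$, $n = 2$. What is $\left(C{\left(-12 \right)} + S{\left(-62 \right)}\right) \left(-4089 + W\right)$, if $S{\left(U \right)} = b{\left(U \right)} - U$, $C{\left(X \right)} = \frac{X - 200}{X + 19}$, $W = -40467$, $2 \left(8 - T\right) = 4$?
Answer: $- \frac{14257920}{7} \approx -2.0368 \cdot 10^{6}$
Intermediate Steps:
$T = 6$ ($T = 8 - 2 = 6$)
$C{\left(X \right)} = \frac{-200 + X}{19 + X}$
$b{\left(u \right)} = 14$ ($b{\left(u \right)} = 2 + 2 \cdot 6 = 2 + 12 = 14$)
$S{\left(U \right)} = 14 - U$
$\left(C{\left(-12 \right)} + S{\left(-62 \right)}\right) \left(-4089 + W\right) = \left(\frac{-200 - 12}{19 - 12} + \left(14 - -62\right)\right) \left(-4089 - 40467\right) = \left(\frac{1}{7} \left(-212\right) + \left(14 + 62\right)\right) \left(-44556\right) = \left(\frac{1}{7} \left(-212\right) + 76\right) \left(-44556\right) = \left(- \frac{212}{7} + 76\right) \left(-44556\right) = \frac{320}{7} \left(-44556\right) = - \frac{14257920}{7}$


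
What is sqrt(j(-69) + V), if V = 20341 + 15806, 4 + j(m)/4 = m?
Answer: sqrt(35855) ≈ 189.35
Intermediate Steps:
j(m) = -16 + 4*m
V = 36147
sqrt(j(-69) + V) = sqrt((-16 + 4*(-69)) + 36147) = sqrt((-16 - 276) + 36147) = sqrt(-292 + 36147) = sqrt(35855)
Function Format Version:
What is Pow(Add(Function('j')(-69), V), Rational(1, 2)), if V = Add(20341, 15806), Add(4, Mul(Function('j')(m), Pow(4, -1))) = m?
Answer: Pow(35855, Rational(1, 2)) ≈ 189.35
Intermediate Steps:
Function('j')(m) = Add(-16, Mul(4, m))
V = 36147
Pow(Add(Function('j')(-69), V), Rational(1, 2)) = Pow(Add(Add(-16, Mul(4, -69)), 36147), Rational(1, 2)) = Pow(Add(Add(-16, -276), 36147), Rational(1, 2)) = Pow(Add(-292, 36147), Rational(1, 2)) = Pow(35855, Rational(1, 2))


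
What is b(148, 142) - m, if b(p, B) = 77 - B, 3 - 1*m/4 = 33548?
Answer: 134115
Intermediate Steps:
m = -134180 (m = 12 - 4*33548 = 12 - 134192 = -134180)
b(148, 142) - m = (77 - 1*142) - 1*(-134180) = (77 - 142) + 134180 = -65 + 134180 = 134115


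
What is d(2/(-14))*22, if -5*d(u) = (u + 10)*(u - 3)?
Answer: 33396/245 ≈ 136.31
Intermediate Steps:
d(u) = -(-3 + u)*(10 + u)/5 (d(u) = -(u + 10)*(u - 3)/5 = -(10 + u)*(-3 + u)/5 = -(-3 + u)*(10 + u)/5)
d(2/(-14))*22 = (6 - 14/(5*(-14)) - (2/(-14))²/5)*22 = (6 - 14*(-1)/(5*14) - (2*(-1/14))²/5)*22 = (6 - 7/5*(-⅐) - (-⅐)²/5)*22 = (6 + ⅕ - ⅕*1/49)*22 = (6 + ⅕ - 1/245)*22 = (1518/245)*22 = 33396/245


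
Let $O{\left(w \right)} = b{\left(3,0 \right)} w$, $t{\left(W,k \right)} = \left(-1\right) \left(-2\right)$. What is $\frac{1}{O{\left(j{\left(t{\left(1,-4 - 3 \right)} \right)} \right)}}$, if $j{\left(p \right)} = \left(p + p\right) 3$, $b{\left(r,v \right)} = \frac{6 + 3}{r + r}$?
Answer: $\frac{1}{18} \approx 0.055556$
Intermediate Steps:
$b{\left(r,v \right)} = \frac{9}{2 r}$
$t{\left(W,k \right)} = 2$
$j{\left(p \right)} = 6 p$ ($j{\left(p \right)} = 2 p 3 = 6 p$)
$O{\left(w \right)} = \frac{3 w}{2}$ ($O{\left(w \right)} = \frac{9}{2 \cdot 3} w = \frac{9}{2} \cdot \frac{1}{3} w = \frac{3 w}{2}$)
$\frac{1}{O{\left(j{\left(t{\left(1,-4 - 3 \right)} \right)} \right)}} = \frac{1}{\frac{3}{2} \cdot 6 \cdot 2} = \frac{1}{\frac{3}{2} \cdot 12} = \frac{1}{18}$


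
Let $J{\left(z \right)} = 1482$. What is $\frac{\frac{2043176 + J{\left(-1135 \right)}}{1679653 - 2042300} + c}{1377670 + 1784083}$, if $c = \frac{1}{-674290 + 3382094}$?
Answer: $- \frac{5536532748385}{3104768716790150564} \approx -1.7832 \cdot 10^{-6}$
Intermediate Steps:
$c = \frac{1}{2707804} \approx 3.693 \cdot 10^{-7}$
$\frac{\frac{2043176 + J{\left(-1135 \right)}}{1679653 - 2042300} + c}{1377670 + 1784083} = \frac{\frac{2043176 + 1482}{1679653 - 2042300} + \frac{1}{2707804}}{1377670 + 1784083} = \frac{\frac{2044658}{-362647} + \frac{1}{2707804}}{3161753} = \left(2044658 \left(- \frac{1}{362647}\right) + \frac{1}{2707804}\right) \frac{1}{3161753} = \left(- \frac{2044658}{362647} + \frac{1}{2707804}\right) \frac{1}{3161753} = \left(- \frac{5536532748385}{981976997188}\right) \frac{1}{3161753} = - \frac{5536532748385}{3104768716790150564}$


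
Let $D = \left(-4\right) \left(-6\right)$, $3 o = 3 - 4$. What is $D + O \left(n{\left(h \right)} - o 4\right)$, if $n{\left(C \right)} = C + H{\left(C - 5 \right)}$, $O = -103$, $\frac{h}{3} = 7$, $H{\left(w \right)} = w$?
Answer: $- \frac{11773}{3} \approx -3924.3$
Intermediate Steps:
$h = 21$ ($h = 3 \cdot 7 = 21$)
$o = - \frac{1}{3}$ ($o = \frac{3 - 4}{3} = \frac{1}{3} \left(-1\right) = - \frac{1}{3} \approx -0.33333$)
$n{\left(C \right)} = -5 + 2 C$ ($n{\left(C \right)} = C + \left(C - 5\right) = C + \left(-5 + C\right) = -5 + 2 C$)
$D = 24$
$D + O \left(n{\left(h \right)} - o 4\right) = 24 - 103 \left(\left(-5 + 2 \cdot 21\right) - \left(- \frac{1}{3}\right) 4\right) = 24 - 103 \left(\left(-5 + 42\right) - - \frac{4}{3}\right) = 24 - 103 \left(37 + \frac{4}{3}\right) = 24 - \frac{11845}{3} = - \frac{11773}{3}$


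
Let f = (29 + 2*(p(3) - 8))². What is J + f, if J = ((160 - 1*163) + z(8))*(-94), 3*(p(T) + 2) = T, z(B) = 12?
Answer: -725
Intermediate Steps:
p(T) = -2 + T/3
J = -846 (J = ((160 - 1*163) + 12)*(-94) = ((160 - 163) + 12)*(-94) = (-3 + 12)*(-94) = 9*(-94) = -846)
f = 121 (f = (29 + 2*((-2 + (⅓)*3) - 8))² = (29 + 2*((-2 + 1) - 8))² = (29 + 2*(-1 - 8))² = (29 + 2*(-9))² = (29 - 18)² = 11² = 121)
J + f = -846 + 121 = -725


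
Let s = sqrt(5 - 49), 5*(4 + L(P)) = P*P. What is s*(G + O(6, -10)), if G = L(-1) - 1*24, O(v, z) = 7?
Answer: -208*I*sqrt(11)/5 ≈ -137.97*I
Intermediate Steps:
L(P) = -4 + P**2/5 (L(P) = -4 + (P*P)/5 = -4 + P**2/5)
s = 2*I*sqrt(11) (s = sqrt(-44) = 2*I*sqrt(11) ≈ 6.6332*I)
G = -139/5 (G = (-4 + (1/5)*(-1)**2) - 1*24 = (-4 + (1/5)*1) - 24 = (-4 + 1/5) - 24 = -19/5 - 24 = -139/5 ≈ -27.800)
s*(G + O(6, -10)) = (2*I*sqrt(11))*(-139/5 + 7) = (2*I*sqrt(11))*(-104/5) = -208*I*sqrt(11)/5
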